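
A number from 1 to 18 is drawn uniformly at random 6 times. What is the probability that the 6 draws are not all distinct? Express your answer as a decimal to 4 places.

P(all 6 different) = 18/18 · 17/18 · ··· · 13/18 ≈ 0.3930.
P(at least two equal) = 1 − 0.3930 = 0.6070.

0.6070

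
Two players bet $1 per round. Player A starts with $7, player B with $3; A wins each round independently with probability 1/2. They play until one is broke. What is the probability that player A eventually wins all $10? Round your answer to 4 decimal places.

0.7000

With a fair step, P(i) = ½P(i−1) + ½P(i+1) with P(0)=0, P(10)=1 has the linear solution P(i) = i/10.
P(7) = 7/10 ≈ 0.7000.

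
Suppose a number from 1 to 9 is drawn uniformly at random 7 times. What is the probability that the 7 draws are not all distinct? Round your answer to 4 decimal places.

0.9621

P(all 7 different) = 9/9 · 8/9 · ··· · 3/9 ≈ 0.0379.
P(at least two equal) = 1 − 0.0379 = 0.9621.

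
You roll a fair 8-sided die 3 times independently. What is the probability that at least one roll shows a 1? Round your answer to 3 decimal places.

P(no roll shows a 1) = (7/8)^3 ≈ 0.670.
P(at least one) = 1 − 0.670 = 0.330.

0.330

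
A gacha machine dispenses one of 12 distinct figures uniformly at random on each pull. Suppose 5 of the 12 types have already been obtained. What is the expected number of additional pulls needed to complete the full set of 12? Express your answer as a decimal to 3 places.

31.114

Starting from 5 distinct types, each trial gives a new one with probability (12−i)/12 when i types are held, so the wait for the next new type is 12/(12−i).
E = 12/7 + 12/6 + 12/5 + 12/4 + 12/3 + 12/2 + 12/1 = 1089/35 ≈ 31.114.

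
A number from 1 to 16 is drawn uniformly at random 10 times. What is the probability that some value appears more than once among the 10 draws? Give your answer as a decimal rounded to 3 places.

0.974

P(all 10 different) = 16/16 · 15/16 · ··· · 7/16 ≈ 0.026.
P(at least two equal) = 1 − 0.026 = 0.974.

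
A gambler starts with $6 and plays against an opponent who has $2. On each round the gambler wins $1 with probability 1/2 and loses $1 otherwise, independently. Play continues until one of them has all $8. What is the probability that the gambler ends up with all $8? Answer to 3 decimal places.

With a fair step, P(i) = ½P(i−1) + ½P(i+1) with P(0)=0, P(8)=1 has the linear solution P(i) = i/8.
P(6) = 6/8 = 3/4 ≈ 0.750.

0.750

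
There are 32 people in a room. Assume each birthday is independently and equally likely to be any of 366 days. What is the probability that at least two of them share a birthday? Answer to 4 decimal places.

It's easier to compute the probability that all 32 are distinct.
P(all distinct) = 366/366 · 365/366 · ··· · 335/366 ≈ 0.2476.
So the probability of at least one match is 1 − 0.2476 = 0.7524.

0.7524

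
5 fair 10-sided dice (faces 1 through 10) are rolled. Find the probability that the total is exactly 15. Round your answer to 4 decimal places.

There are 10^5 = 100000 equally likely outcomes.
The number of ordered 5-tuples from {1,…,10} summing to 15 is 996.
P(sum = 15) = 996/100000 = 249/25000 ≈ 0.0100.

0.0100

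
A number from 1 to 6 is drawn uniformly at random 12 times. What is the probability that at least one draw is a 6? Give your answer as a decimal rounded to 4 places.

P(no draw is a 6) = (5/6)^12 ≈ 0.1122.
P(at least one) = 1 − 0.1122 = 0.8878.

0.8878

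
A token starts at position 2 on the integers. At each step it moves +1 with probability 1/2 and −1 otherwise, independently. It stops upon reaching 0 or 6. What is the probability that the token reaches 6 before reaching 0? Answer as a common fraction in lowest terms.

1/3

With a fair step, P(i) = ½P(i−1) + ½P(i+1) with P(0)=0, P(6)=1 has the linear solution P(i) = i/6.
P(2) = 2/6 = 1/3.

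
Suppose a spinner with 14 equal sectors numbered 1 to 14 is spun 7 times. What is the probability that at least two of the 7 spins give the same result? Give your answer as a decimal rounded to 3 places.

P(all 7 different) = 14/14 · 13/14 · ··· · 8/14 ≈ 0.164.
P(at least two equal) = 1 − 0.164 = 0.836.

0.836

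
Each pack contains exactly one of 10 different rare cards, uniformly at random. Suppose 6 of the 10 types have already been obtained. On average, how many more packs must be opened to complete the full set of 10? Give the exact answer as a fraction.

Starting from 6 distinct types, each trial gives a new one with probability (10−i)/10 when i types are held, so the wait for the next new type is 10/(10−i).
E = 10/4 + 10/3 + 10/2 + 10/1 = 125/6.

125/6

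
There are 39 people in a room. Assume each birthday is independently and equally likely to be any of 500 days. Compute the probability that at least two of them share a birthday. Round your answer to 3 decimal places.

It's easier to compute the probability that all 39 are distinct.
P(all distinct) = 500/500 · 499/500 · ··· · 462/500 ≈ 0.218.
So the probability of at least one match is 1 − 0.218 = 0.782.

0.782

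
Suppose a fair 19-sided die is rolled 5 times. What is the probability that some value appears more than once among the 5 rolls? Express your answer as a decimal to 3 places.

0.436

P(all 5 different) = 19/19 · 18/19 · ··· · 15/19 ≈ 0.564.
P(at least two equal) = 1 − 0.564 = 0.436.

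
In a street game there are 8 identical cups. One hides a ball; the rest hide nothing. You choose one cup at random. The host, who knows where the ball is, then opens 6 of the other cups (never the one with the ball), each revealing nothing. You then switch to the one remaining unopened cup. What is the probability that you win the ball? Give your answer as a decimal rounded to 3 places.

Your original cup holds the ball with probability 1/8, so the other 7 collectively hold it with probability 7/8.
The host can always find 6 empty cups to open, so the reveals don't change that 7/8; it is now spread over the 1 remaining unopened cup.
P(win by switching) = (7/8) · (1/1) = 7/8 ≈ 0.875.

0.875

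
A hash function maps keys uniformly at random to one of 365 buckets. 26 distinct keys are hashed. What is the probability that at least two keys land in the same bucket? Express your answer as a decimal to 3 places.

It's easier to compute the probability that all 26 are distinct.
P(all distinct) = 365/365 · 364/365 · ··· · 340/365 ≈ 0.402.
So the probability of at least one match is 1 − 0.402 = 0.598.

0.598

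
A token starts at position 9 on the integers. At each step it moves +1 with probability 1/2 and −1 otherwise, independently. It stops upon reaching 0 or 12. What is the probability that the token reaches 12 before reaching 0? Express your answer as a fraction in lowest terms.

3/4

With a fair step, P(i) = ½P(i−1) + ½P(i+1) with P(0)=0, P(12)=1 has the linear solution P(i) = i/12.
P(9) = 9/12 = 3/4.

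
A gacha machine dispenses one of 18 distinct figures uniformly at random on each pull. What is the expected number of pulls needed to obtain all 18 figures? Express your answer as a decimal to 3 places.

After i distinct types are collected, each trial gives a new one with probability (18−i)/18, so the expected wait for the next new type is 18/(18−i).
E = 18/18 + 18/17 + 18/16 + 18/15 + 18/14 + 18/13 + 18/12 + 18/11 + 18/10 + 18/9 + 18/8 + 18/7 + 18/6 + 18/5 + 18/4 + 18/3 + 18/2 + 18/1 = 42822903/680680 ≈ 62.912.

62.912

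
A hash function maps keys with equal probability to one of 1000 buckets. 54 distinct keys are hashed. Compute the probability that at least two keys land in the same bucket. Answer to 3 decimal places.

It's easier to compute the probability that all 54 are distinct.
P(all distinct) = 1000/1000 · 999/1000 · ··· · 947/1000 ≈ 0.233.
So the probability of at least one match is 1 − 0.233 = 0.767.

0.767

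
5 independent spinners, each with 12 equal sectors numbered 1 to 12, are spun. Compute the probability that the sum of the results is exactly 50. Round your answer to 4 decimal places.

There are 12^5 = 248832 equally likely outcomes.
The number of ordered 5-tuples from {1,…,12} summing to 50 is 1001.
P(sum = 50) = 1001/248832 ≈ 0.0040.

0.0040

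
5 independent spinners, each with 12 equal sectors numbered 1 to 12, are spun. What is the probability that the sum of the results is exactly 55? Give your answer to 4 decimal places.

0.0005

There are 12^5 = 248832 equally likely outcomes.
The number of ordered 5-tuples from {1,…,12} summing to 55 is 126.
P(sum = 55) = 126/248832 = 7/13824 ≈ 0.0005.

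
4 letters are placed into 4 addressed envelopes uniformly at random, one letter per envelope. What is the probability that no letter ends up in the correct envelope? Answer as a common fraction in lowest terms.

This is the derangement probability: permutations of 4 with no fixed point.
D(4) = 4! · (1 − 1/1! + 1/2! − ··· + (−1)^4/4!) = 9.
P = 9/24 = 3/8.

3/8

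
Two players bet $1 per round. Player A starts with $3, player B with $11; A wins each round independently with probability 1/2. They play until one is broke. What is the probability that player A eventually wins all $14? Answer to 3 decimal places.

With a fair step, P(i) = ½P(i−1) + ½P(i+1) with P(0)=0, P(14)=1 has the linear solution P(i) = i/14.
P(3) = 3/14 ≈ 0.214.

0.214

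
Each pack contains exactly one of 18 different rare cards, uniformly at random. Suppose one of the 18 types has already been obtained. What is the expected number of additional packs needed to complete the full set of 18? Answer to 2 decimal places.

Starting from 1 distinct type, each trial gives a new one with probability (18−i)/18 when i types are held, so the wait for the next new type is 18/(18−i).
E = 18/17 + 18/16 + 18/15 + 18/14 + 18/13 + 18/12 + 18/11 + 18/10 + 18/9 + 18/8 + 18/7 + 18/6 + 18/5 + 18/4 + 18/3 + 18/2 + 18/1 = 42142223/680680 ≈ 61.91.

61.91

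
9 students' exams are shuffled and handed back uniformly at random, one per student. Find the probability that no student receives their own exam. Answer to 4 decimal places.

This is the derangement probability: permutations of 9 with no fixed point.
D(9) = 9! · (1 − 1/1! + 1/2! − ··· + (−1)^9/9!) = 133496.
P = 133496/362880 = 16687/45360 ≈ 0.3679.

0.3679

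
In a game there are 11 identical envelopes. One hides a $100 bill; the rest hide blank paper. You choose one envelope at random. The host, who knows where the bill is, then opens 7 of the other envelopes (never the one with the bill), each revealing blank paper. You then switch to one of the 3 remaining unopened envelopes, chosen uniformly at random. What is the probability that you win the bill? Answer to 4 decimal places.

0.3030

Your original envelope holds the bill with probability 1/11, so the other 10 collectively hold it with probability 10/11.
The host can always find 7 empty envelopes to open, so the reveals don't change that 10/11; it is now spread over the 3 remaining unopened envelopes.
P(win by switching) = (10/11) · (1/3) = 10/33 ≈ 0.3030.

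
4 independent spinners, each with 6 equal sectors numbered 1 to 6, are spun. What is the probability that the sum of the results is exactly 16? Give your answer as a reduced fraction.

There are 6^4 = 1296 equally likely outcomes.
The number of ordered 4-tuples from {1,…,6} summing to 16 is 125.
P(sum = 16) = 125/1296.

125/1296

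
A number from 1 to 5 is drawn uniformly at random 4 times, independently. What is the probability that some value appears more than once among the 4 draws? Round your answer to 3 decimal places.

P(all 4 different) = 5/5 · 4/5 · ··· · 2/5 ≈ 0.192.
P(at least two equal) = 1 − 0.192 = 0.808.

0.808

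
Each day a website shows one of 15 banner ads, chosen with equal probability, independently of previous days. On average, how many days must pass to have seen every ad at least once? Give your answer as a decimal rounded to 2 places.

After i distinct types are collected, each trial gives a new one with probability (15−i)/15, so the expected wait for the next new type is 15/(15−i).
E = 15/15 + 15/14 + 15/13 + 15/12 + 15/11 + 15/10 + 15/9 + 15/8 + 15/7 + 15/6 + 15/5 + 15/4 + 15/3 + 15/2 + 15/1 = 1195757/24024 ≈ 49.77.

49.77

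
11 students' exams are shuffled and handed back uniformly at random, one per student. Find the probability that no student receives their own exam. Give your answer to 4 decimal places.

This is the derangement probability: permutations of 11 with no fixed point.
D(11) = 11! · (1 − 1/1! + 1/2! − ··· + (−1)^11/11!) = 14684570.
P = 14684570/39916800 = 1468457/3991680 ≈ 0.3679.

0.3679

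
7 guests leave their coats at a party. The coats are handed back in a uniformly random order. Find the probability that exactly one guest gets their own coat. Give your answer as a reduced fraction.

53/144

Choose which one is fixed: C(7,1) = 7 ways.
The remaining 6 must have no fixed point: D(6) = 265.
P = 7·265/5040 = 53/144.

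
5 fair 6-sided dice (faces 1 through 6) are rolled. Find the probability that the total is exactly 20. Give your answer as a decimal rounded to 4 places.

0.0837

There are 6^5 = 7776 equally likely outcomes.
The number of ordered 5-tuples from {1,…,6} summing to 20 is 651.
P(sum = 20) = 651/7776 = 217/2592 ≈ 0.0837.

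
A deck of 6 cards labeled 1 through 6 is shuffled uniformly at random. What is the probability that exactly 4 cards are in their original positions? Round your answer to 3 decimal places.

Choose which 4 of the 6 are fixed: C(6,4) = 15 ways.
The remaining 2 must have no fixed point: D(2) = 1.
P = 15·1/720 = 1/48 ≈ 0.021.

0.021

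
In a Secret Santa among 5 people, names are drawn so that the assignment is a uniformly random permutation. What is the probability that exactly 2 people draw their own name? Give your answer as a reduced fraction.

Choose which 2 of the 5 are fixed: C(5,2) = 10 ways.
The remaining 3 must have no fixed point: D(3) = 2.
P = 10·2/120 = 1/6.

1/6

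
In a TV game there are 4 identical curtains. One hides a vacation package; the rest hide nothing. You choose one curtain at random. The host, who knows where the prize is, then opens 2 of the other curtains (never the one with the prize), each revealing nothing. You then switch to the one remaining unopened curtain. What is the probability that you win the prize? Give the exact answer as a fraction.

Your original curtain holds the prize with probability 1/4, so the other 3 collectively hold it with probability 3/4.
The host can always find 2 empty curtains to open, so the reveals don't change that 3/4; it is now spread over the 1 remaining unopened curtain.
P(win by switching) = (3/4) · (1/1) = 3/4.

3/4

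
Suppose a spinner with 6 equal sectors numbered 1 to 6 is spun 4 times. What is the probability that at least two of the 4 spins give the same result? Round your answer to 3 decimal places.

P(all 4 different) = 6/6 · 5/6 · ··· · 3/6 ≈ 0.278.
P(at least two equal) = 1 − 0.278 = 0.722.

0.722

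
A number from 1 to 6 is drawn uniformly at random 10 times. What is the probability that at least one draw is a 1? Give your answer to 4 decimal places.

0.8385

P(no draw is a 1) = (5/6)^10 ≈ 0.1615.
P(at least one) = 1 − 0.1615 = 0.8385.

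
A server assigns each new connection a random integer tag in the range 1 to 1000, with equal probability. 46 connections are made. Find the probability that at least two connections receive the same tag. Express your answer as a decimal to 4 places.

0.6504

It's easier to compute the probability that all 46 are distinct.
P(all distinct) = 1000/1000 · 999/1000 · ··· · 955/1000 ≈ 0.3496.
So the probability of at least one match is 1 − 0.3496 = 0.6504.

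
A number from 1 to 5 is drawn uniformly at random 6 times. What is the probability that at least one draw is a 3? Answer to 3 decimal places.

P(no draw is a 3) = (4/5)^6 ≈ 0.262.
P(at least one) = 1 − 0.262 = 0.738.

0.738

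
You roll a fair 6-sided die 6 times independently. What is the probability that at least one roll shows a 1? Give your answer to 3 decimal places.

0.665

P(no roll shows a 1) = (5/6)^6 ≈ 0.335.
P(at least one) = 1 − 0.335 = 0.665.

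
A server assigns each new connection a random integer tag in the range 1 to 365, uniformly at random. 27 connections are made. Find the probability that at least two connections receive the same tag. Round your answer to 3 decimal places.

0.627

It's easier to compute the probability that all 27 are distinct.
P(all distinct) = 365/365 · 364/365 · ··· · 339/365 ≈ 0.373.
So the probability of at least one match is 1 − 0.373 = 0.627.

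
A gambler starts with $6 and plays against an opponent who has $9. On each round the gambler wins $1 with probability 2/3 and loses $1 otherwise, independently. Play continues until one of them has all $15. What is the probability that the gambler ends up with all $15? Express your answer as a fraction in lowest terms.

Let r = q/p = (1/3)/(2/3) = 1/2. The recurrence P(i) = p·P(i+1) + q·P(i−1) with P(0)=0, P(15)=1 gives P(i) = (1 − r^i)/(1 − r^15).
P(6) = (1 − (1/2)^6) / (1 − (1/2)^15) = 4608/4681.

4608/4681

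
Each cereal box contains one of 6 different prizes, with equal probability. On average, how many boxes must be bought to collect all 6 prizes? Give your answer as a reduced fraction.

After i distinct types are collected, each trial gives a new one with probability (6−i)/6, so the expected wait for the next new type is 6/(6−i).
E = 6/6 + 6/5 + 6/4 + 6/3 + 6/2 + 6/1 = 147/10.

147/10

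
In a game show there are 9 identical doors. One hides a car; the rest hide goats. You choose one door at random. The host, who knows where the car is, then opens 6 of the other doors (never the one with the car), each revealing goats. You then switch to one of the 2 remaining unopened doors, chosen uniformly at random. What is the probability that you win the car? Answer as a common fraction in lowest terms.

Your original door holds the car with probability 1/9, so the other 8 collectively hold it with probability 8/9.
The host can always find 6 empty doors to open, so the reveals don't change that 8/9; it is now spread over the 2 remaining unopened doors.
P(win by switching) = (8/9) · (1/2) = 4/9.

4/9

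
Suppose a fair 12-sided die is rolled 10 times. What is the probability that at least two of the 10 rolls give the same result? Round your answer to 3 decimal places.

P(all 10 different) = 12/12 · 11/12 · ··· · 3/12 ≈ 0.004.
P(at least two equal) = 1 − 0.004 = 0.996.

0.996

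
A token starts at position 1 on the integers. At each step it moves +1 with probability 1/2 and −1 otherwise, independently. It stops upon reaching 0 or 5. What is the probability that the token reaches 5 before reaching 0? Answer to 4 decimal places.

With a fair step, P(i) = ½P(i−1) + ½P(i+1) with P(0)=0, P(5)=1 has the linear solution P(i) = i/5.
P(1) = 1/5 ≈ 0.2000.

0.2000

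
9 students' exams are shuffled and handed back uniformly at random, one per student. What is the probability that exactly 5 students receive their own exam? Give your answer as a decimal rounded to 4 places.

0.0031

Choose which 5 of the 9 are fixed: C(9,5) = 126 ways.
The remaining 4 must have no fixed point: D(4) = 9.
P = 126·9/362880 = 1/320 ≈ 0.0031.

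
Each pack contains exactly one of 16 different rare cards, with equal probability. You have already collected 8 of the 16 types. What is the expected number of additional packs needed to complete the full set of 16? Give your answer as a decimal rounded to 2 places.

43.49

Starting from 8 distinct types, each trial gives a new one with probability (16−i)/16 when i types are held, so the wait for the next new type is 16/(16−i).
E = 16/8 + 16/7 + 16/6 + 16/5 + 16/4 + 16/3 + 16/2 + 16/1 = 1522/35 ≈ 43.49.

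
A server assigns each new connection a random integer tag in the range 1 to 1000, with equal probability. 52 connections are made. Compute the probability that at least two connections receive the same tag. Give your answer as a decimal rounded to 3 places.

0.741

It's easier to compute the probability that all 52 are distinct.
P(all distinct) = 1000/1000 · 999/1000 · ··· · 949/1000 ≈ 0.259.
So the probability of at least one match is 1 − 0.259 = 0.741.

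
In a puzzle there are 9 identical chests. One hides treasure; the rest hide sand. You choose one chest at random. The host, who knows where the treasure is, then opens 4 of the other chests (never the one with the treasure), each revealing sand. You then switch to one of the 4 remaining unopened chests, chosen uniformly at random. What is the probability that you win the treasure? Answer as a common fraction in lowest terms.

2/9

Your original chest holds the treasure with probability 1/9, so the other 8 collectively hold it with probability 8/9.
The host can always find 4 empty chests to open, so the reveals don't change that 8/9; it is now spread over the 4 remaining unopened chests.
P(win by switching) = (8/9) · (1/4) = 2/9.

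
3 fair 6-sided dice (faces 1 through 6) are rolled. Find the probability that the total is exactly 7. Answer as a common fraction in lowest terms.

5/72

There are 6^3 = 216 equally likely outcomes.
The number of ordered 3-tuples from {1,…,6} summing to 7 is 15.
P(sum = 7) = 15/216 = 5/72.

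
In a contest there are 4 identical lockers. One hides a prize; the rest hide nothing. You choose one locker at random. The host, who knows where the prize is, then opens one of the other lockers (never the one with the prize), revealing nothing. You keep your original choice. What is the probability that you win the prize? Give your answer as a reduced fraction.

1/4

The host can always open an empty locker regardless of your choice, so this gives no information about your original locker.
P(win by staying) = 1/4.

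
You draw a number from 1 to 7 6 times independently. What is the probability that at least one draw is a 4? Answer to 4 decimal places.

0.6034

P(no draw is a 4) = (6/7)^6 ≈ 0.3966.
P(at least one) = 1 − 0.3966 = 0.6034.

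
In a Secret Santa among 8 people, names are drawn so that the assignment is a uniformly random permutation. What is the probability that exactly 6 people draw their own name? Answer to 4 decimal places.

Choose which 6 of the 8 are fixed: C(8,6) = 28 ways.
The remaining 2 must have no fixed point: D(2) = 1.
P = 28·1/40320 = 1/1440 ≈ 0.0007.

0.0007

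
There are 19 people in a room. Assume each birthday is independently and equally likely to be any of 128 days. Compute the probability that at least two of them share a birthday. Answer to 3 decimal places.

It's easier to compute the probability that all 19 are distinct.
P(all distinct) = 128/128 · 127/128 · ··· · 110/128 ≈ 0.245.
So the probability of at least one match is 1 − 0.245 = 0.755.

0.755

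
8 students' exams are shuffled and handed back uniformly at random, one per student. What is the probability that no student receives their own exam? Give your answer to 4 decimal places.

0.3679

This is the derangement probability: permutations of 8 with no fixed point.
D(8) = 8! · (1 − 1/1! + 1/2! − ··· + (−1)^8/8!) = 14833.
P = 14833/40320 = 2119/5760 ≈ 0.3679.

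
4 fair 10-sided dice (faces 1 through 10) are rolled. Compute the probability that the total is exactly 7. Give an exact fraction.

There are 10^4 = 10000 equally likely outcomes.
The number of ordered 4-tuples from {1,…,10} summing to 7 is 20.
P(sum = 7) = 20/10000 = 1/500.

1/500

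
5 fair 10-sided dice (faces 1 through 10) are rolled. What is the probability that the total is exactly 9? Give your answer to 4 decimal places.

0.0007

There are 10^5 = 100000 equally likely outcomes.
The number of ordered 5-tuples from {1,…,10} summing to 9 is 70.
P(sum = 9) = 70/100000 = 7/10000 ≈ 0.0007.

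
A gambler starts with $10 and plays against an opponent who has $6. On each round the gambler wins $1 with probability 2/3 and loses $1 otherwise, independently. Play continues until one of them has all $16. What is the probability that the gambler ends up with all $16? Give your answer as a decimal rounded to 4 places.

0.9990

Let r = q/p = (1/3)/(2/3) = 1/2. The recurrence P(i) = p·P(i+1) + q·P(i−1) with P(0)=0, P(16)=1 gives P(i) = (1 − r^i)/(1 − r^16).
P(10) = (1 − (1/2)^10) / (1 − (1/2)^16) = 21824/21845 ≈ 0.9990.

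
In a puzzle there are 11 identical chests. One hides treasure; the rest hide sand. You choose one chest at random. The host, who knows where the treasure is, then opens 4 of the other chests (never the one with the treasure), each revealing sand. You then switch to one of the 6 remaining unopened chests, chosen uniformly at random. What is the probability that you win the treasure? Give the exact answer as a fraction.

Your original chest holds the treasure with probability 1/11, so the other 10 collectively hold it with probability 10/11.
The host can always find 4 empty chests to open, so the reveals don't change that 10/11; it is now spread over the 6 remaining unopened chests.
P(win by switching) = (10/11) · (1/6) = 5/33.

5/33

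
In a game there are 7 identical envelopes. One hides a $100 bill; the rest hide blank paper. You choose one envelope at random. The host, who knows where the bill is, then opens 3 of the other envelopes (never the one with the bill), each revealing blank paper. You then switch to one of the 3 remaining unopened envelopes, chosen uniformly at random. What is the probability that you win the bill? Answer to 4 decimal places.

Your original envelope holds the bill with probability 1/7, so the other 6 collectively hold it with probability 6/7.
The host can always find 3 empty envelopes to open, so the reveals don't change that 6/7; it is now spread over the 3 remaining unopened envelopes.
P(win by switching) = (6/7) · (1/3) = 2/7 ≈ 0.2857.

0.2857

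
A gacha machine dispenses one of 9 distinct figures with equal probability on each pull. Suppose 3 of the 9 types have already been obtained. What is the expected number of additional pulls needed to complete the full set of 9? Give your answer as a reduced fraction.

Starting from 3 distinct types, each trial gives a new one with probability (9−i)/9 when i types are held, so the wait for the next new type is 9/(9−i).
E = 9/6 + 9/5 + 9/4 + 9/3 + 9/2 + 9/1 = 441/20.

441/20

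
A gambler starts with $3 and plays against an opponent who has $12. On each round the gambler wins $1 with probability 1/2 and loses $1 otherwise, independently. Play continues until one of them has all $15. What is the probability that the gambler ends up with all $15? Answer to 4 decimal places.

0.2000

With a fair step, P(i) = ½P(i−1) + ½P(i+1) with P(0)=0, P(15)=1 has the linear solution P(i) = i/15.
P(3) = 3/15 = 1/5 ≈ 0.2000.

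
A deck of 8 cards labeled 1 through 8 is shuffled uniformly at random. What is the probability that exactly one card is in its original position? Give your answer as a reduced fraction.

Choose which one is fixed: C(8,1) = 8 ways.
The remaining 7 must have no fixed point: D(7) = 1854.
P = 8·1854/40320 = 103/280.

103/280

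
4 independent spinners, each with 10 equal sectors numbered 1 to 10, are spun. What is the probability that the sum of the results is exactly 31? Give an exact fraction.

11/500

There are 10^4 = 10000 equally likely outcomes.
The number of ordered 4-tuples from {1,…,10} summing to 31 is 220.
P(sum = 31) = 220/10000 = 11/500.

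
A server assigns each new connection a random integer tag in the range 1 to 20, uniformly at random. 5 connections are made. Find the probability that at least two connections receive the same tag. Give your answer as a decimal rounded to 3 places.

0.419

It's easier to compute the probability that all 5 are distinct.
P(all distinct) = 20/20 · 19/20 · ··· · 16/20 ≈ 0.581.
So the probability of at least one match is 1 − 0.581 = 0.419.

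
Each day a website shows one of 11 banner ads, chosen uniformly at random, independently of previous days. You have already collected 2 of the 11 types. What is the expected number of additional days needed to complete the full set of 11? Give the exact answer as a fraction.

78419/2520

Starting from 2 distinct types, each trial gives a new one with probability (11−i)/11 when i types are held, so the wait for the next new type is 11/(11−i).
E = 11/9 + 11/8 + 11/7 + 11/6 + 11/5 + 11/4 + 11/3 + 11/2 + 11/1 = 78419/2520.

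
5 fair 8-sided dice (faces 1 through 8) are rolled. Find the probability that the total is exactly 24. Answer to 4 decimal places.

There are 8^5 = 32768 equally likely outcomes.
The number of ordered 5-tuples from {1,…,8} summing to 24 is 2380.
P(sum = 24) = 2380/32768 = 595/8192 ≈ 0.0726.

0.0726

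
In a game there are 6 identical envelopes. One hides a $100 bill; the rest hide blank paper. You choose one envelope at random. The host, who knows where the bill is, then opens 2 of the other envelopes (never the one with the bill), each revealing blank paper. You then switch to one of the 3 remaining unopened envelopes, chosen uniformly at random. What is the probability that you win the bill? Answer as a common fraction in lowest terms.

Your original envelope holds the bill with probability 1/6, so the other 5 collectively hold it with probability 5/6.
The host can always find 2 empty envelopes to open, so the reveals don't change that 5/6; it is now spread over the 3 remaining unopened envelopes.
P(win by switching) = (5/6) · (1/3) = 5/18.

5/18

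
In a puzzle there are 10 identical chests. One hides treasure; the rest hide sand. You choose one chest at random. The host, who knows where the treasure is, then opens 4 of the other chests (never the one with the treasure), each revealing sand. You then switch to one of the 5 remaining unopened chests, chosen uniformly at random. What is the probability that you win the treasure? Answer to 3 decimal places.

0.180

Your original chest holds the treasure with probability 1/10, so the other 9 collectively hold it with probability 9/10.
The host can always find 4 empty chests to open, so the reveals don't change that 9/10; it is now spread over the 5 remaining unopened chests.
P(win by switching) = (9/10) · (1/5) = 9/50 ≈ 0.180.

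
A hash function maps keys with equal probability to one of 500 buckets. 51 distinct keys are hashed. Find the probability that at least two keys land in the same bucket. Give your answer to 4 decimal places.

0.9287

It's easier to compute the probability that all 51 are distinct.
P(all distinct) = 500/500 · 499/500 · ··· · 450/500 ≈ 0.0713.
So the probability of at least one match is 1 − 0.0713 = 0.9287.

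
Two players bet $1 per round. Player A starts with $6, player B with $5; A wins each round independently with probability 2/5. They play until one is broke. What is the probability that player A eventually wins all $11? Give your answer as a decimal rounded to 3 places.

Let r = q/p = (3/5)/(2/5) = 3/2. The recurrence P(i) = p·P(i+1) + q·P(i−1) with P(0)=0, P(11)=1 gives P(i) = (1 − r^i)/(1 − r^11).
P(6) = (1 − (3/2)^6) / (1 − (3/2)^11) = 21280/175099 ≈ 0.122.

0.122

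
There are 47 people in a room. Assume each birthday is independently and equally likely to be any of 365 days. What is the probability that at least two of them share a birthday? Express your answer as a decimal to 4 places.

It's easier to compute the probability that all 47 are distinct.
P(all distinct) = 365/365 · 364/365 · ··· · 319/365 ≈ 0.0452.
So the probability of at least one match is 1 − 0.0452 = 0.9548.

0.9548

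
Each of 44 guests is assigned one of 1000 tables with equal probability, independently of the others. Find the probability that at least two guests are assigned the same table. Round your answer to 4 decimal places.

0.6171

It's easier to compute the probability that all 44 are distinct.
P(all distinct) = 1000/1000 · 999/1000 · ··· · 957/1000 ≈ 0.3829.
So the probability of at least one match is 1 − 0.3829 = 0.6171.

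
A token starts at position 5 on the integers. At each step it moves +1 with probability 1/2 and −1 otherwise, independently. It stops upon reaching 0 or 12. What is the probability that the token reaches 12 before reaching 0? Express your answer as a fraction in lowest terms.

With a fair step, P(i) = ½P(i−1) + ½P(i+1) with P(0)=0, P(12)=1 has the linear solution P(i) = i/12.
P(5) = 5/12.

5/12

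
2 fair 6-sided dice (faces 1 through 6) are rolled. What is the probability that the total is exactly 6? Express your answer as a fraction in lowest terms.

5/36

There are 6^2 = 36 equally likely outcomes.
The number of ordered 2-tuples from {1,…,6} summing to 6 is 5.
P(sum = 6) = 5/36.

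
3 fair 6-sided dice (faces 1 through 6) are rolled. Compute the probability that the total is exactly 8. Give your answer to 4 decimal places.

There are 6^3 = 216 equally likely outcomes.
The number of ordered 3-tuples from {1,…,6} summing to 8 is 21.
P(sum = 8) = 21/216 = 7/72 ≈ 0.0972.

0.0972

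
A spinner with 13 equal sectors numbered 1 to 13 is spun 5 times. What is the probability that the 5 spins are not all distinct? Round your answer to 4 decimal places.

0.5840

P(all 5 different) = 13/13 · 12/13 · ··· · 9/13 ≈ 0.4160.
P(at least two equal) = 1 − 0.4160 = 0.5840.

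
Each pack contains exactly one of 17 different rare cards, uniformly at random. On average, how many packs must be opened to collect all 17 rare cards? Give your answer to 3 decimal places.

58.472

After i distinct types are collected, each trial gives a new one with probability (17−i)/17, so the expected wait for the next new type is 17/(17−i).
E = 17/17 + 17/16 + 17/15 + 17/14 + 17/13 + 17/12 + 17/11 + 17/10 + 17/9 + 17/8 + 17/7 + 17/6 + 17/5 + 17/4 + 17/3 + 17/2 + 17/1 = 42142223/720720 ≈ 58.472.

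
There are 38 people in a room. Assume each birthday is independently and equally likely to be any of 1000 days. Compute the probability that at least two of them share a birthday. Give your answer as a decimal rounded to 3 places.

0.509

It's easier to compute the probability that all 38 are distinct.
P(all distinct) = 1000/1000 · 999/1000 · ··· · 963/1000 ≈ 0.491.
So the probability of at least one match is 1 − 0.491 = 0.509.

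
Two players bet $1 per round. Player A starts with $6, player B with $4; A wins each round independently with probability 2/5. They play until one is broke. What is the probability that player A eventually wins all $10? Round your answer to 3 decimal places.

0.183

Let r = q/p = (3/5)/(2/5) = 3/2. The recurrence P(i) = p·P(i+1) + q·P(i−1) with P(0)=0, P(10)=1 gives P(i) = (1 − r^i)/(1 − r^10).
P(6) = (1 − (3/2)^6) / (1 − (3/2)^10) = 2128/11605 ≈ 0.183.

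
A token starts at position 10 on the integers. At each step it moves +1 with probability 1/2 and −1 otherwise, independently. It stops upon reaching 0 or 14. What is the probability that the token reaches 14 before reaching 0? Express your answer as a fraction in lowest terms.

With a fair step, P(i) = ½P(i−1) + ½P(i+1) with P(0)=0, P(14)=1 has the linear solution P(i) = i/14.
P(10) = 10/14 = 5/7.

5/7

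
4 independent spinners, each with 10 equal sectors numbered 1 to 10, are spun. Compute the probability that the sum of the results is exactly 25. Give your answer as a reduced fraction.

There are 10^4 = 10000 equally likely outcomes.
The number of ordered 4-tuples from {1,…,10} summing to 25 is 592.
P(sum = 25) = 592/10000 = 37/625.

37/625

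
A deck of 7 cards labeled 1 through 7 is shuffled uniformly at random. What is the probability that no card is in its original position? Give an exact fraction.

This is the derangement probability: permutations of 7 with no fixed point.
D(7) = 7! · (1 − 1/1! + 1/2! − ··· + (−1)^7/7!) = 1854.
P = 1854/5040 = 103/280.

103/280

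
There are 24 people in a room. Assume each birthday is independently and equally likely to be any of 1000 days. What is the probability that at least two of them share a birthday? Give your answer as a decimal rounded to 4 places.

0.2428

It's easier to compute the probability that all 24 are distinct.
P(all distinct) = 1000/1000 · 999/1000 · ··· · 977/1000 ≈ 0.7572.
So the probability of at least one match is 1 − 0.7572 = 0.2428.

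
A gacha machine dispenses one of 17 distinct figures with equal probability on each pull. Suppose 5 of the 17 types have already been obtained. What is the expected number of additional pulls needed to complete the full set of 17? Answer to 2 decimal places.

52.75

Starting from 5 distinct types, each trial gives a new one with probability (17−i)/17 when i types are held, so the wait for the next new type is 17/(17−i).
E = 17/12 + 17/11 + 17/10 + 17/9 + 17/8 + 17/7 + 17/6 + 17/5 + 17/4 + 17/3 + 17/2 + 17/1 = 1462357/27720 ≈ 52.75.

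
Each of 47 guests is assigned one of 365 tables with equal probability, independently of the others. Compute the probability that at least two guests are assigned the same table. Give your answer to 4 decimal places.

It's easier to compute the probability that all 47 are distinct.
P(all distinct) = 365/365 · 364/365 · ··· · 319/365 ≈ 0.0452.
So the probability of at least one match is 1 − 0.0452 = 0.9548.

0.9548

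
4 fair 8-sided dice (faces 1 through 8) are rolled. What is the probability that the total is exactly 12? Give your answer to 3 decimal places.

There are 8^4 = 4096 equally likely outcomes.
The number of ordered 4-tuples from {1,…,8} summing to 12 is 161.
P(sum = 12) = 161/4096 ≈ 0.039.

0.039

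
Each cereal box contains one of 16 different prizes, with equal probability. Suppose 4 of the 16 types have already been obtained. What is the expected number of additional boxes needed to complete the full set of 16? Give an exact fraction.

172042/3465

Starting from 4 distinct types, each trial gives a new one with probability (16−i)/16 when i types are held, so the wait for the next new type is 16/(16−i).
E = 16/12 + 16/11 + 16/10 + 16/9 + 16/8 + 16/7 + 16/6 + 16/5 + 16/4 + 16/3 + 16/2 + 16/1 = 172042/3465.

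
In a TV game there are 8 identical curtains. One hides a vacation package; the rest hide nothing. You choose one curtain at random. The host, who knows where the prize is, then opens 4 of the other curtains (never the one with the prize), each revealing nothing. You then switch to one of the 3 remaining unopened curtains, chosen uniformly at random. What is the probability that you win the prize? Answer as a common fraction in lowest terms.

7/24

Your original curtain holds the prize with probability 1/8, so the other 7 collectively hold it with probability 7/8.
The host can always find 4 empty curtains to open, so the reveals don't change that 7/8; it is now spread over the 3 remaining unopened curtains.
P(win by switching) = (7/8) · (1/3) = 7/24.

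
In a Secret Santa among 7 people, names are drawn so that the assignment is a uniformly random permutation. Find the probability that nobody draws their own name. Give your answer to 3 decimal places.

0.368

This is the derangement probability: permutations of 7 with no fixed point.
D(7) = 7! · (1 − 1/1! + 1/2! − ··· + (−1)^7/7!) = 1854.
P = 1854/5040 = 103/280 ≈ 0.368.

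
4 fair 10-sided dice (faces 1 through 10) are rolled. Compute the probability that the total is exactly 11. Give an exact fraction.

3/250

There are 10^4 = 10000 equally likely outcomes.
The number of ordered 4-tuples from {1,…,10} summing to 11 is 120.
P(sum = 11) = 120/10000 = 3/250.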